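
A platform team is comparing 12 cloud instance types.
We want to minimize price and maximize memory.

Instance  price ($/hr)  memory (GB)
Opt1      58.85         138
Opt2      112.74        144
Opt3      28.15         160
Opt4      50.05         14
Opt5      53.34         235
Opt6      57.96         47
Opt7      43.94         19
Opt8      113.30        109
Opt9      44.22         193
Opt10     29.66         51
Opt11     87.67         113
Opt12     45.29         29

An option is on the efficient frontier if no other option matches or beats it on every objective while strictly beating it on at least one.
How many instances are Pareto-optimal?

3

Opt1: dominated by Opt3 (price 28.15≤58.85, memory 160≥138).
Opt2: dominated by Opt3 (price 28.15≤112.74, memory 160≥144).
Opt3: not dominated (best price).
Opt4: dominated by Opt3 (price 28.15≤50.05, memory 160≥14).
Opt5: not dominated (best memory).
Opt6: dominated by Opt3 (price 28.15≤57.96, memory 160≥47).
Opt7: dominated by Opt3 (price 28.15≤43.94, memory 160≥19).
Opt8: dominated by Opt1 (price 58.85≤113.30, memory 138≥109).
Opt9: not dominated.
Opt10: dominated by Opt3 (price 28.15≤29.66, memory 160≥51).
Opt11: dominated by Opt1 (price 58.85≤87.67, memory 138≥113).
Opt12: dominated by Opt3 (price 28.15≤45.29, memory 160≥29).
Pareto-optimal: Opt3, Opt5, Opt9 → 3.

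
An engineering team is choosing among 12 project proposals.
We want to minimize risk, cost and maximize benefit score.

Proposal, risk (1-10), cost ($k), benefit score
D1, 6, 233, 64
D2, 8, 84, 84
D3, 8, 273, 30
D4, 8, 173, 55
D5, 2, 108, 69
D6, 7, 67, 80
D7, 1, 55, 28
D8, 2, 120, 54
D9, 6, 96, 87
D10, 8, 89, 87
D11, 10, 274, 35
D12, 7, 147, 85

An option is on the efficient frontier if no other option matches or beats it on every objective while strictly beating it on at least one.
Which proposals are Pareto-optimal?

D1: dominated by D5 (risk 2≤6, cost 108≤233, benefit score 69≥64).
D2: not dominated.
D3: dominated by D1 (risk 6≤8, cost 233≤273, benefit score 64≥30).
D4: dominated by D2 (risk 8≤8, cost 84≤173, benefit score 84≥55).
D5: not dominated.
D6: not dominated.
D7: not dominated (best risk).
D8: dominated by D5 (risk 2≤2, cost 108≤120, benefit score 69≥54).
D9: not dominated.
D10: not dominated.
D11: dominated by D1 (risk 6≤10, cost 233≤274, benefit score 64≥35).
D12: dominated by D9 (risk 6≤7, cost 96≤147, benefit score 87≥85).

D2, D5, D6, D7, D9, D10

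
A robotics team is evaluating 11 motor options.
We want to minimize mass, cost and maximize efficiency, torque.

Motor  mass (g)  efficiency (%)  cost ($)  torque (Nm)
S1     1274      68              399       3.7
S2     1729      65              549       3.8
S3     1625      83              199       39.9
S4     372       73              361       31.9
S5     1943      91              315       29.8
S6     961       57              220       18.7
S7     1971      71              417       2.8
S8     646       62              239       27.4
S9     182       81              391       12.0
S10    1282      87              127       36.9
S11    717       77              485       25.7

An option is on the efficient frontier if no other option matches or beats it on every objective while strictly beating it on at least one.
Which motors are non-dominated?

S3, S4, S5, S6, S8, S9, S10, S11

S1: dominated by S4 (mass 372≤1274, efficiency 73≥68, cost 361≤399, torque 31.9≥3.7).
S2: dominated by S3 (mass 1625≤1729, efficiency 83≥65, cost 199≤549, torque 39.9≥3.8).
S3: not dominated (best torque).
S4: not dominated.
S5: not dominated (best efficiency).
S6: not dominated.
S7: dominated by S3 (mass 1625≤1971, efficiency 83≥71, cost 199≤417, torque 39.9≥2.8).
S8: not dominated.
S9: not dominated (best mass).
S10: not dominated (best cost).
S11: not dominated.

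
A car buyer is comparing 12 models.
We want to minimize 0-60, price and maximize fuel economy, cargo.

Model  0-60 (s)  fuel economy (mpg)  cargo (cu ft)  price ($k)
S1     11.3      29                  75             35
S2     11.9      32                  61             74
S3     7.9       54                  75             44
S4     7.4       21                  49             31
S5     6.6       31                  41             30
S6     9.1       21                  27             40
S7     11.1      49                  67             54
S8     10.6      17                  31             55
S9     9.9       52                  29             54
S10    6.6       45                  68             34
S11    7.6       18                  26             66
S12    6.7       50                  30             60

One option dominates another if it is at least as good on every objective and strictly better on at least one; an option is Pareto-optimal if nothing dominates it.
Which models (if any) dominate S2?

S3, S7, S10

S3: 0-60 7.9≤11.9, fuel economy 54≥32, cargo 75≥61, price 44≤74 — dominates S2.
S7: 0-60 11.1≤11.9, fuel economy 49≥32, cargo 67≥61, price 54≤74 — dominates S2.
S10: 0-60 6.6≤11.9, fuel economy 45≥32, cargo 68≥61, price 34≤74 — dominates S2.
Others (S1, S4, S5, S6, S8, S9, S11, S12) are each worse than S2 on at least one objective.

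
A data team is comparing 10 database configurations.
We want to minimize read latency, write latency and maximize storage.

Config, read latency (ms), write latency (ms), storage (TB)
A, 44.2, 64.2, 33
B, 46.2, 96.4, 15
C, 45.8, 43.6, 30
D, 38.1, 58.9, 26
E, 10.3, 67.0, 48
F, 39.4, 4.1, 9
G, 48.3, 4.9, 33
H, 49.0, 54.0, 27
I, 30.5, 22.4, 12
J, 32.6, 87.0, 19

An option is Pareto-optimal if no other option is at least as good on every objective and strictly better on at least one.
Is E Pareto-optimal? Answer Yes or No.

Yes

A: worse on read latency (44.2 vs 10.3).
B: worse on read latency (46.2 vs 10.3).
C: worse on read latency (45.8 vs 10.3).
D: worse on read latency (38.1 vs 10.3).
F: worse on read latency (39.4 vs 10.3).
G: worse on read latency (48.3 vs 10.3).
H: worse on read latency (49.0 vs 10.3).
I: worse on read latency (30.5 vs 10.3).
J: worse on read latency (32.6 vs 10.3).
No option is at least as good as E on every objective and strictly better on one.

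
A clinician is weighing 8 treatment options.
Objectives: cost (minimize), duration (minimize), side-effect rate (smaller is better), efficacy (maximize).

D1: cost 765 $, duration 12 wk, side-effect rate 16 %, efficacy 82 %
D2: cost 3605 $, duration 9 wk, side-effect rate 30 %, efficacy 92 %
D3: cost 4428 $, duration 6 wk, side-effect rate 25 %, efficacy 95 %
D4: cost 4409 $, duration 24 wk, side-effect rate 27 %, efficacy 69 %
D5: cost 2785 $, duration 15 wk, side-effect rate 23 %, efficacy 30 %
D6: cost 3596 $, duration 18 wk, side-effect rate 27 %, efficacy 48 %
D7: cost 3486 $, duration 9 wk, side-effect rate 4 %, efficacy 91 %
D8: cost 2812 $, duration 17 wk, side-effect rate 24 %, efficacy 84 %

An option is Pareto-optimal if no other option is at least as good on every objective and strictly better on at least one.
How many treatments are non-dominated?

5

D1: not dominated (best cost).
D2: not dominated.
D3: not dominated (best duration).
D4: dominated by D1 (cost 765≤4409, duration 12≤24, side-effect rate 16≤27, efficacy 82≥69).
D5: dominated by D1 (cost 765≤2785, duration 12≤15, side-effect rate 16≤23, efficacy 82≥30).
D6: dominated by D1 (cost 765≤3596, duration 12≤18, side-effect rate 16≤27, efficacy 82≥48).
D7: not dominated (best side-effect rate).
D8: not dominated.
Pareto-optimal: D1, D2, D3, D7, D8 → 5.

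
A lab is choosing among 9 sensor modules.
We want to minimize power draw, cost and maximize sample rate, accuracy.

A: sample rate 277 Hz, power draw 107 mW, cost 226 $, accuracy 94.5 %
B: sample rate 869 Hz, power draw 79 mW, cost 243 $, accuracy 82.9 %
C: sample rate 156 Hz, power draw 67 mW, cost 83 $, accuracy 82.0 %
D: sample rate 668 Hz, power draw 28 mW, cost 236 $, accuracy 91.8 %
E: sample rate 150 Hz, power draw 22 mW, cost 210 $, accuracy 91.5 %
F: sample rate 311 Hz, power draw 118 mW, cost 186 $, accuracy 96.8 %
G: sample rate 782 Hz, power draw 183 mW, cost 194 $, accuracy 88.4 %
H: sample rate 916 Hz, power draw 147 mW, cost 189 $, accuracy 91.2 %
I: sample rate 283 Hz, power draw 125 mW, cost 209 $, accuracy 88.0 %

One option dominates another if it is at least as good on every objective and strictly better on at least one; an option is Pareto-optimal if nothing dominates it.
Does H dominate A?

H vs A: H is worse on power draw (147 vs 107), so it does not dominate A.

No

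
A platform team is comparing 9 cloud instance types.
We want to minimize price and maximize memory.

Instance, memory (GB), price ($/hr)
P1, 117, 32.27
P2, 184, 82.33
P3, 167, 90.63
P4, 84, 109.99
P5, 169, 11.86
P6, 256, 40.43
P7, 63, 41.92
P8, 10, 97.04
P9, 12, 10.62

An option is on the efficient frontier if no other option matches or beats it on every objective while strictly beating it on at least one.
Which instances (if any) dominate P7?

P1, P5, P6

P1: memory 117≥63, price 32.27≤41.92 — dominates P7.
P5: memory 169≥63, price 11.86≤41.92 — dominates P7.
P6: memory 256≥63, price 40.43≤41.92 — dominates P7.
Others (P2, P3, P4, P8, P9) are each worse than P7 on at least one objective.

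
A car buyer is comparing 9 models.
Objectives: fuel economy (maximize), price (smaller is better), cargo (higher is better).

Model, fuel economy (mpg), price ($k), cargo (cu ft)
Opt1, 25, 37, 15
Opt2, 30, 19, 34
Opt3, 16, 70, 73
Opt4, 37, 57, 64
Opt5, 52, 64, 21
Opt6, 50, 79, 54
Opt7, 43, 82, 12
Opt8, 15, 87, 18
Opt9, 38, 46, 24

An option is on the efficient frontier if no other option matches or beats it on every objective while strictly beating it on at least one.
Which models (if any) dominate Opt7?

Opt5, Opt6

Opt5: fuel economy 52≥43, price 64≤82, cargo 21≥12 — dominates Opt7.
Opt6: fuel economy 50≥43, price 79≤82, cargo 54≥12 — dominates Opt7.
Others (Opt1, Opt2, Opt3, Opt4, Opt8, Opt9) are each worse than Opt7 on at least one objective.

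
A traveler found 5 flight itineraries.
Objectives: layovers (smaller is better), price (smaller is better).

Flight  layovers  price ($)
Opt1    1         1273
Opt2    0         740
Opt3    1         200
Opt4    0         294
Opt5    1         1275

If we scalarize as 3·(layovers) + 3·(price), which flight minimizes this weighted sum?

Opt1: 3·1 + 3·1273 = 3822
Opt2: 3·0 + 3·740 = 2220
Opt3: 3·1 + 3·200 = 603
Opt4: 3·0 + 3·294 = 882
Opt5: 3·1 + 3·1275 = 3828
Lowest: Opt3 at 603.

Opt3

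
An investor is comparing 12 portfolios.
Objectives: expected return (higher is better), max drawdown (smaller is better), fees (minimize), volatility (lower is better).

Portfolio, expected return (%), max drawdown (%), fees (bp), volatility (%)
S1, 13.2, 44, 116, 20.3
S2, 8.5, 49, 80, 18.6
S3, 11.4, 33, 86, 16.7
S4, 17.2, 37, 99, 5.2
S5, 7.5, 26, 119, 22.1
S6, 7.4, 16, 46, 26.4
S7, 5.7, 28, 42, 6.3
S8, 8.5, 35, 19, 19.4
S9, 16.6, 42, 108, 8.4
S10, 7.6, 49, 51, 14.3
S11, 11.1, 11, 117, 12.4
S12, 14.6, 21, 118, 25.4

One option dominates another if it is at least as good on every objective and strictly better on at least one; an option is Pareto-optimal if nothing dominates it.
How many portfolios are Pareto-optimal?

9

S1: dominated by S4 (expected return 17.2≥13.2, max drawdown 37≤44, fees 99≤116, volatility 5.2≤20.3).
S2: not dominated.
S3: not dominated.
S4: not dominated (best expected return).
S5: dominated by S11 (expected return 11.1≥7.5, max drawdown 11≤26, fees 117≤119, volatility 12.4≤22.1).
S6: not dominated.
S7: not dominated.
S8: not dominated (best fees).
S9: dominated by S4 (expected return 17.2≥16.6, max drawdown 37≤42, fees 99≤108, volatility 5.2≤8.4).
S10: not dominated.
S11: not dominated (best max drawdown).
S12: not dominated.
Pareto-optimal: S2, S3, S4, S6, S7, S8, S10, S11, S12 → 9.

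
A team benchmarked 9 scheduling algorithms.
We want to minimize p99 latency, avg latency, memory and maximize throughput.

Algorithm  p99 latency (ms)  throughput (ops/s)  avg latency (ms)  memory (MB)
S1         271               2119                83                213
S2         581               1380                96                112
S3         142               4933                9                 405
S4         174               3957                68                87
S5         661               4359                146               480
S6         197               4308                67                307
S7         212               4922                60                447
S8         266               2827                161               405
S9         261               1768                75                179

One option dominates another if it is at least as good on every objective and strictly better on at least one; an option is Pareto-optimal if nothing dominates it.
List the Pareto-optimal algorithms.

S3, S4, S6

S1: dominated by S4 (p99 latency 174≤271, throughput 3957≥2119, avg latency 68≤83, memory 87≤213).
S2: dominated by S4 (p99 latency 174≤581, throughput 3957≥1380, avg latency 68≤96, memory 87≤112).
S3: not dominated (best p99 latency).
S4: not dominated (best memory).
S5: dominated by S3 (p99 latency 142≤661, throughput 4933≥4359, avg latency 9≤146, memory 405≤480).
S6: not dominated.
S7: dominated by S3 (p99 latency 142≤212, throughput 4933≥4922, avg latency 9≤60, memory 405≤447).
S8: dominated by S3 (p99 latency 142≤266, throughput 4933≥2827, avg latency 9≤161, memory 405≤405).
S9: dominated by S4 (p99 latency 174≤261, throughput 3957≥1768, avg latency 68≤75, memory 87≤179).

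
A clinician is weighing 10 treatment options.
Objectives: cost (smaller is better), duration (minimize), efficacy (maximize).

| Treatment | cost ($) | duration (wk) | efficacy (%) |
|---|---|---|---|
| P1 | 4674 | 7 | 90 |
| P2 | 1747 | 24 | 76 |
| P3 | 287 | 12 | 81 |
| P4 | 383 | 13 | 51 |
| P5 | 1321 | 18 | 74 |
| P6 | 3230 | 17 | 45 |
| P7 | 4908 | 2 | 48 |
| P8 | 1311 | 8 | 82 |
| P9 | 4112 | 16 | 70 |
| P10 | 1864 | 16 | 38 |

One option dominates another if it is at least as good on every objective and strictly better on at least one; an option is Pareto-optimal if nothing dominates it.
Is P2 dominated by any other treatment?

Yes

P3 vs P2: cost 287≤1747, duration 12≤24, efficacy 81≥76 — P3 is at least as good on every objective and strictly better on at least one, so P3 dominates P2.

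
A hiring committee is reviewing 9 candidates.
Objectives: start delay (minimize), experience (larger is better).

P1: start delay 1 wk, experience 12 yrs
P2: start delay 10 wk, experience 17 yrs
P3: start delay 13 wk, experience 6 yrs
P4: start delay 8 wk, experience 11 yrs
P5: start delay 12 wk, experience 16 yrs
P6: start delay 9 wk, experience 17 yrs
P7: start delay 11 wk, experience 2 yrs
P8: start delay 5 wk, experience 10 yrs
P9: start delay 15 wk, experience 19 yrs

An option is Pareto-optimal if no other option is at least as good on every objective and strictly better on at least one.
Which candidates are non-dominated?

P1: not dominated (best start delay).
P2: dominated by P6 (start delay 9≤10, experience 17≥17).
P3: dominated by P1 (start delay 1≤13, experience 12≥6).
P4: dominated by P1 (start delay 1≤8, experience 12≥11).
P5: dominated by P2 (start delay 10≤12, experience 17≥16).
P6: not dominated.
P7: dominated by P1 (start delay 1≤11, experience 12≥2).
P8: dominated by P1 (start delay 1≤5, experience 12≥10).
P9: not dominated (best experience).

P1, P6, P9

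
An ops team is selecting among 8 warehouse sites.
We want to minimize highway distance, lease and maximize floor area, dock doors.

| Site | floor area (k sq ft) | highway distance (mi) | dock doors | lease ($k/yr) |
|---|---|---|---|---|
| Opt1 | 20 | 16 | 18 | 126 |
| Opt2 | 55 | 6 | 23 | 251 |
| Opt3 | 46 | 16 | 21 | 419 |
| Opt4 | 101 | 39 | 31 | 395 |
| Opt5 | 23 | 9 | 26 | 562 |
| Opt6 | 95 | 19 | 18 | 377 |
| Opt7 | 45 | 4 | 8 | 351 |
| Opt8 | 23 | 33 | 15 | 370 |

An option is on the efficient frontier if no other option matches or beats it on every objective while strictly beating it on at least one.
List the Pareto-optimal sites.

Opt1, Opt2, Opt4, Opt5, Opt6, Opt7

Opt1: not dominated (best lease).
Opt2: not dominated.
Opt3: dominated by Opt2 (floor area 55≥46, highway distance 6≤16, dock doors 23≥21, lease 251≤419).
Opt4: not dominated (best floor area).
Opt5: not dominated.
Opt6: not dominated.
Opt7: not dominated (best highway distance).
Opt8: dominated by Opt2 (floor area 55≥23, highway distance 6≤33, dock doors 23≥15, lease 251≤370).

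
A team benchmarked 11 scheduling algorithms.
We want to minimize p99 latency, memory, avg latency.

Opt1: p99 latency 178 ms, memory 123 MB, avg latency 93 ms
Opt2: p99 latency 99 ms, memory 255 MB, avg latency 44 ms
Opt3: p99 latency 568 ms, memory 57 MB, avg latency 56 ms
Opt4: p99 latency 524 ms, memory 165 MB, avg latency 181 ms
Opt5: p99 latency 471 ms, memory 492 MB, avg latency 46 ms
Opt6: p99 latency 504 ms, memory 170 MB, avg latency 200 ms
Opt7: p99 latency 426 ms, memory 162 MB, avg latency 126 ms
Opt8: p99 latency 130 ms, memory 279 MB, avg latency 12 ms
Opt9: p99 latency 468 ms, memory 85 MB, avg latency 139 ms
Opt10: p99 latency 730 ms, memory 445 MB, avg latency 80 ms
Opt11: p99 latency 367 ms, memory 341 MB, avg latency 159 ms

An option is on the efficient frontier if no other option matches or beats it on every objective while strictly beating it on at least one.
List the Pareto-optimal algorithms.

Opt1: not dominated.
Opt2: not dominated (best p99 latency).
Opt3: not dominated (best memory).
Opt4: dominated by Opt1 (p99 latency 178≤524, memory 123≤165, avg latency 93≤181).
Opt5: dominated by Opt2 (p99 latency 99≤471, memory 255≤492, avg latency 44≤46).
Opt6: dominated by Opt1 (p99 latency 178≤504, memory 123≤170, avg latency 93≤200).
Opt7: dominated by Opt1 (p99 latency 178≤426, memory 123≤162, avg latency 93≤126).
Opt8: not dominated (best avg latency).
Opt9: not dominated.
Opt10: dominated by Opt2 (p99 latency 99≤730, memory 255≤445, avg latency 44≤80).
Opt11: dominated by Opt1 (p99 latency 178≤367, memory 123≤341, avg latency 93≤159).

Opt1, Opt2, Opt3, Opt8, Opt9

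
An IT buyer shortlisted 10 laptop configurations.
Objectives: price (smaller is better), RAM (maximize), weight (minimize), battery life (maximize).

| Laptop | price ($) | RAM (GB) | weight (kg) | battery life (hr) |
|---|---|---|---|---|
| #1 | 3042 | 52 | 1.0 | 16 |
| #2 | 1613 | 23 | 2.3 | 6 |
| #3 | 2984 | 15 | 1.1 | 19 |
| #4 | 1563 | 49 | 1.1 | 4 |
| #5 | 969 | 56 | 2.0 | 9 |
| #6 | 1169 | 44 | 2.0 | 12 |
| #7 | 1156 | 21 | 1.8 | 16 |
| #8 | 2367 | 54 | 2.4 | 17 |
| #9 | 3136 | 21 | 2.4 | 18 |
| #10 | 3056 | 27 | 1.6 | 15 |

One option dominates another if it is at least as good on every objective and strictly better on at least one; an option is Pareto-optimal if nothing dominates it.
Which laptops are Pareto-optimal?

#1, #3, #4, #5, #6, #7, #8, #9

#1: not dominated (best weight).
#2: dominated by #5 (price 969≤1613, RAM 56≥23, weight 2.0≤2.3, battery life 9≥6).
#3: not dominated (best battery life).
#4: not dominated.
#5: not dominated (best price).
#6: not dominated.
#7: not dominated.
#8: not dominated.
#9: not dominated.
#10: dominated by #1 (price 3042≤3056, RAM 52≥27, weight 1.0≤1.6, battery life 16≥15).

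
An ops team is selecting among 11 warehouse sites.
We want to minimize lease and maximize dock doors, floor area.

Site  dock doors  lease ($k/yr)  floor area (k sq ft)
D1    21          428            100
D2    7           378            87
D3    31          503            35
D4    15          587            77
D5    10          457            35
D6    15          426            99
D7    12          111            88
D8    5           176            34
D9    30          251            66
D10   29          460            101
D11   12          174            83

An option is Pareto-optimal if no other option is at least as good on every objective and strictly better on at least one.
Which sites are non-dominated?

D1, D3, D6, D7, D9, D10

D1: not dominated.
D2: dominated by D7 (dock doors 12≥7, lease 111≤378, floor area 88≥87).
D3: not dominated (best dock doors).
D4: dominated by D1 (dock doors 21≥15, lease 428≤587, floor area 100≥77).
D5: dominated by D1 (dock doors 21≥10, lease 428≤457, floor area 100≥35).
D6: not dominated.
D7: not dominated (best lease).
D8: dominated by D7 (dock doors 12≥5, lease 111≤176, floor area 88≥34).
D9: not dominated.
D10: not dominated (best floor area).
D11: dominated by D7 (dock doors 12≥12, lease 111≤174, floor area 88≥83).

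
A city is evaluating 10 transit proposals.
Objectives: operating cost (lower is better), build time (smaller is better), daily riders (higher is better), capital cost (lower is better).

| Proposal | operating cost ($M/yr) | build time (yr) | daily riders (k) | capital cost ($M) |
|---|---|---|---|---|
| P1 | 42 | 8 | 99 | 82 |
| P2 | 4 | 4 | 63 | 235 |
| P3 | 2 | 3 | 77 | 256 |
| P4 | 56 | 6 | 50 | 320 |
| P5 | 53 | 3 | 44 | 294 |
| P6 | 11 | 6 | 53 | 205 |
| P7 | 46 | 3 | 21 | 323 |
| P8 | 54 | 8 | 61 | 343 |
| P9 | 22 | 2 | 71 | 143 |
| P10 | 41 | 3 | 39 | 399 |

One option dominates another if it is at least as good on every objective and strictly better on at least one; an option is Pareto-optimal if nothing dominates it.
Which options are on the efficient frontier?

P1: not dominated (best daily riders).
P2: not dominated.
P3: not dominated (best operating cost).
P4: dominated by P2 (operating cost 4≤56, build time 4≤6, daily riders 63≥50, capital cost 235≤320).
P5: dominated by P3 (operating cost 2≤53, build time 3≤3, daily riders 77≥44, capital cost 256≤294).
P6: not dominated.
P7: dominated by P3 (operating cost 2≤46, build time 3≤3, daily riders 77≥21, capital cost 256≤323).
P8: dominated by P1 (operating cost 42≤54, build time 8≤8, daily riders 99≥61, capital cost 82≤343).
P9: not dominated (best build time).
P10: dominated by P3 (operating cost 2≤41, build time 3≤3, daily riders 77≥39, capital cost 256≤399).

P1, P2, P3, P6, P9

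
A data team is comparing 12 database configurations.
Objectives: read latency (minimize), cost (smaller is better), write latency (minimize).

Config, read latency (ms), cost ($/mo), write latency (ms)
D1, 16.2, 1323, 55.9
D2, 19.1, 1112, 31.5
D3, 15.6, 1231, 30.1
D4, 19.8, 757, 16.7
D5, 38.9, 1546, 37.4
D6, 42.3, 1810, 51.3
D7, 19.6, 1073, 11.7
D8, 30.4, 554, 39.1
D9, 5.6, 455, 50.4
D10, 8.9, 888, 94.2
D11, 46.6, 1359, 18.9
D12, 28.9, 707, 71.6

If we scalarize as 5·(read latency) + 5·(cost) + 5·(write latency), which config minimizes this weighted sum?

D9

D1: 5·16.2 + 5·1323 + 5·55.9 = 6975.5
D2: 5·19.1 + 5·1112 + 5·31.5 = 5813.0
D3: 5·15.6 + 5·1231 + 5·30.1 = 6383.5
D4: 5·19.8 + 5·757 + 5·16.7 = 3967.5
D5: 5·38.9 + 5·1546 + 5·37.4 = 8111.5
D6: 5·42.3 + 5·1810 + 5·51.3 = 9518.0
D7: 5·19.6 + 5·1073 + 5·11.7 = 5521.5
D8: 5·30.4 + 5·554 + 5·39.1 = 3117.5
D9: 5·5.6 + 5·455 + 5·50.4 = 2555.0
D10: 5·8.9 + 5·888 + 5·94.2 = 4955.5
D11: 5·46.6 + 5·1359 + 5·18.9 = 7122.5
D12: 5·28.9 + 5·707 + 5·71.6 = 4037.5
Lowest: D9 at 2555.0.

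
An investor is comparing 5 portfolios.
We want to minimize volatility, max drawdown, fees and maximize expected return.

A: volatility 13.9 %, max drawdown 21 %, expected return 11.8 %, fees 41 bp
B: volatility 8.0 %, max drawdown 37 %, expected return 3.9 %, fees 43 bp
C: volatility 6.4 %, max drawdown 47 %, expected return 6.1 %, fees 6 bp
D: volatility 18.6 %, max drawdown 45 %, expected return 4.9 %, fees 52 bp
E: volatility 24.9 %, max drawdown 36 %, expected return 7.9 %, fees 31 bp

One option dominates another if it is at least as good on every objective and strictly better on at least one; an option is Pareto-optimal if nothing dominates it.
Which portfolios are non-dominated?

A, B, C, E

A: not dominated (best max drawdown).
B: not dominated.
C: not dominated (best volatility).
D: dominated by A (volatility 13.9≤18.6, max drawdown 21≤45, expected return 11.8≥4.9, fees 41≤52).
E: not dominated.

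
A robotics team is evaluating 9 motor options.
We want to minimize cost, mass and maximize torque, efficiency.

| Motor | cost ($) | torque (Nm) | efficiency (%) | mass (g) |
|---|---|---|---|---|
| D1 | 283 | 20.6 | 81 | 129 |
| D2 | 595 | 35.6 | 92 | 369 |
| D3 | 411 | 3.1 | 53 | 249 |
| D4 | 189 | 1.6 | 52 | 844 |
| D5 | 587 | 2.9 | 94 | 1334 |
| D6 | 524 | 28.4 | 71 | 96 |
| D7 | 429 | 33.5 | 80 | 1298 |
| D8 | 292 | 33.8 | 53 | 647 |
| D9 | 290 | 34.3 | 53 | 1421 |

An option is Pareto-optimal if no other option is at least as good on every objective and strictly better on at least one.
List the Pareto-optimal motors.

D1: not dominated.
D2: not dominated (best torque).
D3: dominated by D1 (cost 283≤411, torque 20.6≥3.1, efficiency 81≥53, mass 129≤249).
D4: not dominated (best cost).
D5: not dominated (best efficiency).
D6: not dominated (best mass).
D7: not dominated.
D8: not dominated.
D9: not dominated.

D1, D2, D4, D5, D6, D7, D8, D9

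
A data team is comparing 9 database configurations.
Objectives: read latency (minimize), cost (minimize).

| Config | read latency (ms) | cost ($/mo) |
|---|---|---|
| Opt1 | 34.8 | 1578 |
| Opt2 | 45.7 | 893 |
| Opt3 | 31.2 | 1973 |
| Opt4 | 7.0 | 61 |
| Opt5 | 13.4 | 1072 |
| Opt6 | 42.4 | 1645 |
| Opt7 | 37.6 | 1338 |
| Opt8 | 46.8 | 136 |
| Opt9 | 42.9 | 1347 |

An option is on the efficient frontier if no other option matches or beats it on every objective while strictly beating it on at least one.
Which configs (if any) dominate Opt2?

Opt4

Opt4: read latency 7.0≤45.7, cost 61≤893 — dominates Opt2.
Others (Opt1, Opt3, Opt5, Opt6, Opt7, Opt8, Opt9) are each worse than Opt2 on at least one objective.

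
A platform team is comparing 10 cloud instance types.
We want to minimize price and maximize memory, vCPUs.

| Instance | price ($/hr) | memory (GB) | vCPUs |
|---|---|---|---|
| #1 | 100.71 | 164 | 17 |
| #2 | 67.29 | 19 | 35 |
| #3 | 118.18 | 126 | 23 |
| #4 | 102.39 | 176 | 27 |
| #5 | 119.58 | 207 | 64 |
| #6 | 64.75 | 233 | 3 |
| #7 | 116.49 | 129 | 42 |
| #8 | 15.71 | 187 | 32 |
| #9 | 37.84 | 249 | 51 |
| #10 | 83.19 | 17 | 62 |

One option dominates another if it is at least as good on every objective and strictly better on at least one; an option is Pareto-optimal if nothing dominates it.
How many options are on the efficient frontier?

4

#1: dominated by #8 (price 15.71≤100.71, memory 187≥164, vCPUs 32≥17).
#2: dominated by #9 (price 37.84≤67.29, memory 249≥19, vCPUs 51≥35).
#3: dominated by #4 (price 102.39≤118.18, memory 176≥126, vCPUs 27≥23).
#4: dominated by #8 (price 15.71≤102.39, memory 187≥176, vCPUs 32≥27).
#5: not dominated (best vCPUs).
#6: dominated by #9 (price 37.84≤64.75, memory 249≥233, vCPUs 51≥3).
#7: dominated by #9 (price 37.84≤116.49, memory 249≥129, vCPUs 51≥42).
#8: not dominated (best price).
#9: not dominated (best memory).
#10: not dominated.
Pareto-optimal: #5, #8, #9, #10 → 4.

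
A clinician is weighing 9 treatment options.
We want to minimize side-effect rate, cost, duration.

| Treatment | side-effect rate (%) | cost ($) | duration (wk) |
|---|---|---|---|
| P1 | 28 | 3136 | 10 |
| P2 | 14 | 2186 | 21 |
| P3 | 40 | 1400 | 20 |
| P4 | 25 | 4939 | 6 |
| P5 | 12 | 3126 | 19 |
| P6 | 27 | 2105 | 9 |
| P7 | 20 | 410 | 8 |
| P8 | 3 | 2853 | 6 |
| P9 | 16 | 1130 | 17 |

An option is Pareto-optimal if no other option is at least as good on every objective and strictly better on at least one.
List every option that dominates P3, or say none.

P7, P9

P7: side-effect rate 20≤40, cost 410≤1400, duration 8≤20 — dominates P3.
P9: side-effect rate 16≤40, cost 1130≤1400, duration 17≤20 — dominates P3.
Others (P1, P2, P4, P5, P6, P8) are each worse than P3 on at least one objective.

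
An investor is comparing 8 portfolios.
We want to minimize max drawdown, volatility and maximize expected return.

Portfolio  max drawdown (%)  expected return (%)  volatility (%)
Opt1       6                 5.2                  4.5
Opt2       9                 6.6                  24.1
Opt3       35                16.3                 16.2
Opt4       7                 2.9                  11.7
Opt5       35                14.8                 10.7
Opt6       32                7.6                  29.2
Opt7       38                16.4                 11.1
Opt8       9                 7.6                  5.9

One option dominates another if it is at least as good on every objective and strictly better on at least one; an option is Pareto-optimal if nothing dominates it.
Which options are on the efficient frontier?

Opt1, Opt3, Opt5, Opt7, Opt8

Opt1: not dominated (best max drawdown).
Opt2: dominated by Opt8 (max drawdown 9≤9, expected return 7.6≥6.6, volatility 5.9≤24.1).
Opt3: not dominated.
Opt4: dominated by Opt1 (max drawdown 6≤7, expected return 5.2≥2.9, volatility 4.5≤11.7).
Opt5: not dominated.
Opt6: dominated by Opt8 (max drawdown 9≤32, expected return 7.6≥7.6, volatility 5.9≤29.2).
Opt7: not dominated (best expected return).
Opt8: not dominated.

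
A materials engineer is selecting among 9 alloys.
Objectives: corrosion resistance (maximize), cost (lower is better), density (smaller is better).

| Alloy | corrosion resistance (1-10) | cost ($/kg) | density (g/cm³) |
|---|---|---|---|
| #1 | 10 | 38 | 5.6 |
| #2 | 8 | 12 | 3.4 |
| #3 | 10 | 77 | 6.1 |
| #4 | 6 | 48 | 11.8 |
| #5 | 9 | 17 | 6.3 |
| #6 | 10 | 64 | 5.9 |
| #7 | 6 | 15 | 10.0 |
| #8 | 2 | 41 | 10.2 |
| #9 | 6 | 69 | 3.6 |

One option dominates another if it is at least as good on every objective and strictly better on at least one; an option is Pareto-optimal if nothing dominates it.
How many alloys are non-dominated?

3

#1: not dominated.
#2: not dominated (best cost).
#3: dominated by #1 (corrosion resistance 10≥10, cost 38≤77, density 5.6≤6.1).
#4: dominated by #1 (corrosion resistance 10≥6, cost 38≤48, density 5.6≤11.8).
#5: not dominated.
#6: dominated by #1 (corrosion resistance 10≥10, cost 38≤64, density 5.6≤5.9).
#7: dominated by #2 (corrosion resistance 8≥6, cost 12≤15, density 3.4≤10.0).
#8: dominated by #1 (corrosion resistance 10≥2, cost 38≤41, density 5.6≤10.2).
#9: dominated by #2 (corrosion resistance 8≥6, cost 12≤69, density 3.4≤3.6).
Pareto-optimal: #1, #2, #5 → 3.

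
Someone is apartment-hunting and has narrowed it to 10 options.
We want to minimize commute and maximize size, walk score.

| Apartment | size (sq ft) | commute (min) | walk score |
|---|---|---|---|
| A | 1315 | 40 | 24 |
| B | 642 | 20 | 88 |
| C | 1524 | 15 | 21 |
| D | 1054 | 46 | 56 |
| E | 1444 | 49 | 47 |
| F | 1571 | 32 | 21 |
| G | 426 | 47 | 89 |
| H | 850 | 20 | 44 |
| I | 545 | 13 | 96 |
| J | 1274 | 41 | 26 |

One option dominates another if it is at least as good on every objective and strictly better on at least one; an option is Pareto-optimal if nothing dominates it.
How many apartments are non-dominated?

9

A: not dominated.
B: not dominated.
C: not dominated.
D: not dominated.
E: not dominated.
F: not dominated (best size).
G: dominated by I (size 545≥426, commute 13≤47, walk score 96≥89).
H: not dominated.
I: not dominated (best commute).
J: not dominated.
Pareto-optimal: A, B, C, D, E, F, H, I, J → 9.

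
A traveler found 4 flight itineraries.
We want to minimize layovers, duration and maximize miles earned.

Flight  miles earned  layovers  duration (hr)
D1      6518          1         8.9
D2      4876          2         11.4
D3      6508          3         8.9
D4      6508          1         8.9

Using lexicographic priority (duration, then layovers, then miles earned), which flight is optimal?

First minimize duration: best is 8.9, kept {D1, D3, D4}.
Then minimize layovers: best is 1, kept {D1, D4}.
Then maximize miles earned: best is 6518, kept {D1}.

D1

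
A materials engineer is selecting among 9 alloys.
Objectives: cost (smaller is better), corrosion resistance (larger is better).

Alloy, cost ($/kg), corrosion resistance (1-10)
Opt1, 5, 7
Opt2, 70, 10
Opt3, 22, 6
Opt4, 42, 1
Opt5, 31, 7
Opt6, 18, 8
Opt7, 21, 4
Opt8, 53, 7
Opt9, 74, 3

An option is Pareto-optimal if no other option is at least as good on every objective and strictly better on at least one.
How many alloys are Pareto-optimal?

3

Opt1: not dominated (best cost).
Opt2: not dominated (best corrosion resistance).
Opt3: dominated by Opt1 (cost 5≤22, corrosion resistance 7≥6).
Opt4: dominated by Opt1 (cost 5≤42, corrosion resistance 7≥1).
Opt5: dominated by Opt1 (cost 5≤31, corrosion resistance 7≥7).
Opt6: not dominated.
Opt7: dominated by Opt1 (cost 5≤21, corrosion resistance 7≥4).
Opt8: dominated by Opt1 (cost 5≤53, corrosion resistance 7≥7).
Opt9: dominated by Opt1 (cost 5≤74, corrosion resistance 7≥3).
Pareto-optimal: Opt1, Opt2, Opt6 → 3.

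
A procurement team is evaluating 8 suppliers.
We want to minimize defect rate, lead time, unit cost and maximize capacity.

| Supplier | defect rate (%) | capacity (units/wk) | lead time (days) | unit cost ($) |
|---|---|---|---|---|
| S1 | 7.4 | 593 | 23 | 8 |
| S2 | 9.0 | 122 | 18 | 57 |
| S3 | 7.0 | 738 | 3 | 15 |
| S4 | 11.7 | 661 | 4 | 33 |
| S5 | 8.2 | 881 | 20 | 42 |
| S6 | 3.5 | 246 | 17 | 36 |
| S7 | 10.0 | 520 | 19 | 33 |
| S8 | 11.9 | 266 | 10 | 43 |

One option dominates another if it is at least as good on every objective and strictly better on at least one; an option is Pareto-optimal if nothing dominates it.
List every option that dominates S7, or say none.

S3: defect rate 7.0≤10.0, capacity 738≥520, lead time 3≤19, unit cost 15≤33 — dominates S7.
Others (S1, S2, S4, S5, S6, S8) are each worse than S7 on at least one objective.

S3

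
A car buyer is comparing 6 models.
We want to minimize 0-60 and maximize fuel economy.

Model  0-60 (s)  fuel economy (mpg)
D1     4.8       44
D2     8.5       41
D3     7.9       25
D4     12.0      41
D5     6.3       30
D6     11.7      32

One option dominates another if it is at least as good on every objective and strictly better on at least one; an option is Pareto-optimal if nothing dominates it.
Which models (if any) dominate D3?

D1, D5

D1: 0-60 4.8≤7.9, fuel economy 44≥25 — dominates D3.
D5: 0-60 6.3≤7.9, fuel economy 30≥25 — dominates D3.
Others (D2, D4, D6) are each worse than D3 on at least one objective.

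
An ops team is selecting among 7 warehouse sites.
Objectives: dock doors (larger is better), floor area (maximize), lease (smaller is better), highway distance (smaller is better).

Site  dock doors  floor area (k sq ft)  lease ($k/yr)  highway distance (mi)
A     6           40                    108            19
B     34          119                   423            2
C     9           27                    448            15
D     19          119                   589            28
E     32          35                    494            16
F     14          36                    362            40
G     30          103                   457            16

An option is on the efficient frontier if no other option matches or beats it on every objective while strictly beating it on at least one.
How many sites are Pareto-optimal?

A: not dominated (best lease).
B: not dominated (best dock doors).
C: dominated by B (dock doors 34≥9, floor area 119≥27, lease 423≤448, highway distance 2≤15).
D: dominated by B (dock doors 34≥19, floor area 119≥119, lease 423≤589, highway distance 2≤28).
E: dominated by B (dock doors 34≥32, floor area 119≥35, lease 423≤494, highway distance 2≤16).
F: not dominated.
G: dominated by B (dock doors 34≥30, floor area 119≥103, lease 423≤457, highway distance 2≤16).
Pareto-optimal: A, B, F → 3.

3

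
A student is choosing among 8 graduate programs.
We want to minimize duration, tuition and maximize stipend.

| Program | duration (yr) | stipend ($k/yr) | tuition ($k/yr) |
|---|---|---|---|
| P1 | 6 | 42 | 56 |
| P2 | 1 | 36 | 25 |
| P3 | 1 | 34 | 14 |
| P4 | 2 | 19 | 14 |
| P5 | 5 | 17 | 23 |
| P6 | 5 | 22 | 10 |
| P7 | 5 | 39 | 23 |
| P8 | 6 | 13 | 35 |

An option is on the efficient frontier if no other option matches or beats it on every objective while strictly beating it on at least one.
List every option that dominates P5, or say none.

P3, P4, P6, P7

P3: duration 1≤5, stipend 34≥17, tuition 14≤23 — dominates P5.
P4: duration 2≤5, stipend 19≥17, tuition 14≤23 — dominates P5.
P6: duration 5≤5, stipend 22≥17, tuition 10≤23 — dominates P5.
P7: duration 5≤5, stipend 39≥17, tuition 23≤23 — dominates P5.
Others (P1, P2, P8) are each worse than P5 on at least one objective.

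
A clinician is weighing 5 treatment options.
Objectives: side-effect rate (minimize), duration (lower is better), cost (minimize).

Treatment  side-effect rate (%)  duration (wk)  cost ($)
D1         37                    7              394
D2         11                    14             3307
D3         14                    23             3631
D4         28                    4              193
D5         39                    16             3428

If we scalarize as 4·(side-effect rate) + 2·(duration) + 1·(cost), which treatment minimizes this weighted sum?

D1: 4·37 + 2·7 + 1·394 = 556
D2: 4·11 + 2·14 + 1·3307 = 3379
D3: 4·14 + 2·23 + 1·3631 = 3733
D4: 4·28 + 2·4 + 1·193 = 313
D5: 4·39 + 2·16 + 1·3428 = 3616
Lowest: D4 at 313.

D4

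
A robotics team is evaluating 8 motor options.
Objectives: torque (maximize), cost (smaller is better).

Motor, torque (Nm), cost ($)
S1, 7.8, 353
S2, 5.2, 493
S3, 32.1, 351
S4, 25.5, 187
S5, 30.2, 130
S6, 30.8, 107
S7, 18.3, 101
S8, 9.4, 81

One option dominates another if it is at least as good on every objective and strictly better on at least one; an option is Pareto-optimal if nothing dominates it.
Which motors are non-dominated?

S1: dominated by S3 (torque 32.1≥7.8, cost 351≤353).
S2: dominated by S1 (torque 7.8≥5.2, cost 353≤493).
S3: not dominated (best torque).
S4: dominated by S5 (torque 30.2≥25.5, cost 130≤187).
S5: dominated by S6 (torque 30.8≥30.2, cost 107≤130).
S6: not dominated.
S7: not dominated.
S8: not dominated (best cost).

S3, S6, S7, S8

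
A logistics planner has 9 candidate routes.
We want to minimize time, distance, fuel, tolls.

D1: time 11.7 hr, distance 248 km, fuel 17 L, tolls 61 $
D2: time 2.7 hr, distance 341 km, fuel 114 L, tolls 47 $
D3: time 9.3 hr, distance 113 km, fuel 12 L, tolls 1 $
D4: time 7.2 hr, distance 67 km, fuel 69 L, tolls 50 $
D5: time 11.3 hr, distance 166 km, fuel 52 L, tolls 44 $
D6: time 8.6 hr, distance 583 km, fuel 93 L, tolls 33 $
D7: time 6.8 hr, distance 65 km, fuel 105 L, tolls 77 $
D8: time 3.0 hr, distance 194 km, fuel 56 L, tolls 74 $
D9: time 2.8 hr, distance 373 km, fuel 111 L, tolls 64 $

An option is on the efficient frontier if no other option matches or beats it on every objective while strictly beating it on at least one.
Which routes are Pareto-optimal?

D1: dominated by D3 (time 9.3≤11.7, distance 113≤248, fuel 12≤17, tolls 1≤61).
D2: not dominated (best time).
D3: not dominated (best fuel).
D4: not dominated.
D5: dominated by D3 (time 9.3≤11.3, distance 113≤166, fuel 12≤52, tolls 1≤44).
D6: not dominated.
D7: not dominated (best distance).
D8: not dominated.
D9: not dominated.

D2, D3, D4, D6, D7, D8, D9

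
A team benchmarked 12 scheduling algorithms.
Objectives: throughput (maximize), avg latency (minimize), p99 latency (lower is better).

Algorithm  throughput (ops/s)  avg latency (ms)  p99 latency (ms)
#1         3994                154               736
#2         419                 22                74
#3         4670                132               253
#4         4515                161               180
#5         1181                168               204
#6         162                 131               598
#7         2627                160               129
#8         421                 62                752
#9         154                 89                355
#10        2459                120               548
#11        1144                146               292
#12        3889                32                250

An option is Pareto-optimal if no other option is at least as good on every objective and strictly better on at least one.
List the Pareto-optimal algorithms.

#1: dominated by #3 (throughput 4670≥3994, avg latency 132≤154, p99 latency 253≤736).
#2: not dominated (best avg latency).
#3: not dominated (best throughput).
#4: not dominated.
#5: dominated by #4 (throughput 4515≥1181, avg latency 161≤168, p99 latency 180≤204).
#6: dominated by #2 (throughput 419≥162, avg latency 22≤131, p99 latency 74≤598).
#7: not dominated.
#8: dominated by #12 (throughput 3889≥421, avg latency 32≤62, p99 latency 250≤752).
#9: dominated by #2 (throughput 419≥154, avg latency 22≤89, p99 latency 74≤355).
#10: dominated by #12 (throughput 3889≥2459, avg latency 32≤120, p99 latency 250≤548).
#11: dominated by #3 (throughput 4670≥1144, avg latency 132≤146, p99 latency 253≤292).
#12: not dominated.

#2, #3, #4, #7, #12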